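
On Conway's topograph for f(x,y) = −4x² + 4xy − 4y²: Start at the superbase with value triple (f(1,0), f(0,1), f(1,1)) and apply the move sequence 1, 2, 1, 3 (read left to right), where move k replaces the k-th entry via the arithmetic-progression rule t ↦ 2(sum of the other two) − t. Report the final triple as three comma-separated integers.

start (-4,-4,-4) = (f(1,0),f(0,1),f(1,1))
replace slot 1: 2·((-4)+(-4)) − (-4) = -12 → (-12,-4,-4)
replace slot 2: 2·((-12)+(-4)) − (-4) = -28 → (-12,-28,-4)
replace slot 1: 2·((-28)+(-4)) − (-12) = -52 → (-52,-28,-4)
replace slot 3: 2·((-52)+(-28)) − (-4) = -156 → (-52,-28,-156)

-52,-28,-156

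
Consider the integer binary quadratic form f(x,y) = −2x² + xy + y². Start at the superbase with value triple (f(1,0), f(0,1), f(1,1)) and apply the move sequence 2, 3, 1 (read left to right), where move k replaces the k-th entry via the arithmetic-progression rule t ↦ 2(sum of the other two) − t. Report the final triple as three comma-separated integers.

start (-2,1,0) = (f(1,0),f(0,1),f(1,1))
replace slot 2: 2·((-2)+0) − 1 = -5 → (-2,-5,0)
replace slot 3: 2·((-2)+(-5)) − 0 = -14 → (-2,-5,-14)
replace slot 1: 2·((-5)+(-14)) − (-2) = -36 → (-36,-5,-14)

-36,-5,-14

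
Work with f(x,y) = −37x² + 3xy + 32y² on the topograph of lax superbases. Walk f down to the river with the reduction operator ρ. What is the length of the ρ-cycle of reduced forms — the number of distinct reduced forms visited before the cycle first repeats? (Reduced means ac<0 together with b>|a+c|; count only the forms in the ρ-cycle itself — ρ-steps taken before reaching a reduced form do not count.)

D = 4745, ⌊√D⌋ = 68
descent: ρ → (32,61,-8)  [lands on river]
river: ρ → (-8,67,8)
river: ρ → (8,61,-32)
river: ρ → (-32,67,2)
river: ρ → (2,65,-65)
river: ρ → (-65,65,2)
river: ρ → (2,67,-32)
river: ρ → (-32,61,8)
river: ρ → (8,67,-8)
river: ρ → (-8,61,32)
river: ρ → (32,67,-2)
river: ρ → (-2,65,65)
river: ρ → (65,65,-2)
river: ρ → (-2,67,32)
ρ-cycle length = 14 (tail of 1 descent step not counted)

14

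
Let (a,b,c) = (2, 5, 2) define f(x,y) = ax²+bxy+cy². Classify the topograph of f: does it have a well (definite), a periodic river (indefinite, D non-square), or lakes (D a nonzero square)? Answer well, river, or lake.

D = b²−4ac = 5² − 4·2·2 = 9
D = 3² is a perfect square ⇒ form factors over ℤ ⇒ lakes

lake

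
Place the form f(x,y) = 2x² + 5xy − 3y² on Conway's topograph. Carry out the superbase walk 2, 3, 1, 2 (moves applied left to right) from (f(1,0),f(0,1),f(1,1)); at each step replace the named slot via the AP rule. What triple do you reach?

start (2,-3,4) = (f(1,0),f(0,1),f(1,1))
replace slot 2: 2·(2+4) − (-3) = 15 → (2,15,4)
replace slot 3: 2·(2+15) − 4 = 30 → (2,15,30)
replace slot 1: 2·(15+30) − 2 = 88 → (88,15,30)
replace slot 2: 2·(88+30) − 15 = 221 → (88,221,30)

88,221,30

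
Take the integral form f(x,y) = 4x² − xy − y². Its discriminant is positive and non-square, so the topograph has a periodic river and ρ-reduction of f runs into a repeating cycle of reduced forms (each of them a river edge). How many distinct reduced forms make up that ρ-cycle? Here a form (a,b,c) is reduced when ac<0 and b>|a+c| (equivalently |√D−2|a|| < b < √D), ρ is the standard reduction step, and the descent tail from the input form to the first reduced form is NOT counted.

D = 17, ⌊√D⌋ = 4
descent: ρ → (-1,3,2)  [lands on river]
river: ρ → (2,1,-2)
river: ρ → (-2,3,1)
river: ρ → (1,3,-2)
river: ρ → (-2,1,2)
river: ρ → (2,3,-1)
ρ-cycle length = 6 (tail of 1 descent step not counted)

6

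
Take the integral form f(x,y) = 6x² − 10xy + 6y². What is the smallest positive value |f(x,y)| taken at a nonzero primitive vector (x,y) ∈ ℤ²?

translate: b→2 (≡-10 mod 12), so (6,-10,6)→(6,2,2)
flip: (6,2,2)→(2,-2,6)
translate: b→2 (≡-2 mod 4), so (2,-2,6)→(2,2,6)
reduced (well bottom): (2,2,6) with a≤c, −a<b≤a
well minimum = a = 2

2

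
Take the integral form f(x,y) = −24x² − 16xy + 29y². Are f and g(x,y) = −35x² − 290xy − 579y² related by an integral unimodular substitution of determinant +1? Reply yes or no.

D₁ = 3040, D₂ = 3040
river cycle of f (length 12): (29, 16, -24), (-24, 32, 21), (21, 52, -4), (-4, 52, 21), (21, 32, -24), (-24, 16, 29), (29, 42, -11), (-11, 46, 21), (21, 38, -19), (-19, 38, 21), … (2 more)
river cycle of g (length 12): (21, 52, -4), (-4, 52, 21), (21, 32, -24), (-24, 16, 29), (29, 42, -11), (-11, 46, 21), (21, 38, -19), (-19, 38, 21), (21, 46, -11), (-11, 42, 29), … (2 more)
cycles coincide ⇒ equivalent

yes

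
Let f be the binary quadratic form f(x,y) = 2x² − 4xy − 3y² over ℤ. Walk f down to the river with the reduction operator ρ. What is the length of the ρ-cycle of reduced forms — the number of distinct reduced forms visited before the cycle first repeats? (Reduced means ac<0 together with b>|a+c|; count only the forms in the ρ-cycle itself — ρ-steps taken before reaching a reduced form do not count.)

D = 40, ⌊√D⌋ = 6
descent: ρ → (-3,4,2)  [lands on river]
river: ρ → (2,4,-3)
river: ρ → (-3,2,3)
river: ρ → (3,4,-2)
river: ρ → (-2,4,3)
river: ρ → (3,2,-3)
ρ-cycle length = 6 (tail of 1 descent step not counted)

6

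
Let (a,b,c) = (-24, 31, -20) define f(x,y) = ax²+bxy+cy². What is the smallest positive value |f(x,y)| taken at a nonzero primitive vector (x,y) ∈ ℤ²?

translate: b→17 (≡-31 mod 48), so (24,-31,20)→(24,17,13)
flip: (24,17,13)→(13,-17,24)
translate: b→9 (≡-17 mod 26), so (13,-17,24)→(13,9,20)
reduced (well bottom): (13,9,20) with a≤c, −a<b≤a
well minimum |f| = |-13| = 13 (negative-definite)

13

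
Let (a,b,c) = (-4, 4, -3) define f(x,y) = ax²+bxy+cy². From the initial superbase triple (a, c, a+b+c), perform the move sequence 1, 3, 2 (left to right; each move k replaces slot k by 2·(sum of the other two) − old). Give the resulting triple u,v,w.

start (-4,-3,-3) = (f(1,0),f(0,1),f(1,1))
replace slot 1: 2·((-3)+(-3)) − (-4) = -8 → (-8,-3,-3)
replace slot 3: 2·((-8)+(-3)) − (-3) = -19 → (-8,-3,-19)
replace slot 2: 2·((-8)+(-19)) − (-3) = -51 → (-8,-51,-19)

-8,-51,-19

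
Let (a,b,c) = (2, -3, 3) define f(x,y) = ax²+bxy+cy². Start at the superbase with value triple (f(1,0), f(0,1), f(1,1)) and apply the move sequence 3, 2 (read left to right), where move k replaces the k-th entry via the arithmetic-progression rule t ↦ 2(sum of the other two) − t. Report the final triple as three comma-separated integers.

start (2,3,2) = (f(1,0),f(0,1),f(1,1))
replace slot 3: 2·(2+3) − 2 = 8 → (2,3,8)
replace slot 2: 2·(2+8) − 3 = 17 → (2,17,8)

2,17,8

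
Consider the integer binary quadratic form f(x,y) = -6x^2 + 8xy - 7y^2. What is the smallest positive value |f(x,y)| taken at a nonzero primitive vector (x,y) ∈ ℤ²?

translate: b→4 (≡-8 mod 12), so (6,-8,7)→(6,4,5)
flip: (6,4,5)→(5,-4,6)
reduced (well bottom): (5,-4,6) with a≤c, −a<b≤a
well minimum |f| = |-5| = 5 (negative-definite)

5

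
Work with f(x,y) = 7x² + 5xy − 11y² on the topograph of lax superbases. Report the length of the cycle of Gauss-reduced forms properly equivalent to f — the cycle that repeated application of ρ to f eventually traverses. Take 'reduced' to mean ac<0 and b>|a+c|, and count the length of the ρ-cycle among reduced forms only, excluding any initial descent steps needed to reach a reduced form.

D = 333, ⌊√D⌋ = 18
river: ρ → (-11,17,1)
river: ρ → (1,17,-11)
river: ρ → (-11,5,7)
river: ρ → (7,9,-9)
river: ρ → (-9,9,7)
river: ρ → (7,5,-11)
ρ-cycle length = 6 (tail of 0 descent steps not counted)

6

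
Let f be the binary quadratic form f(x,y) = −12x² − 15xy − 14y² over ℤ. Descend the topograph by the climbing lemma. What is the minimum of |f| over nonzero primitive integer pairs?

translate: b→-9 (≡15 mod 24), so (12,15,14)→(12,-9,11)
flip: (12,-9,11)→(11,9,12)
reduced (well bottom): (11,9,12) with a≤c, −a<b≤a
well minimum |f| = |-11| = 11 (negative-definite)

11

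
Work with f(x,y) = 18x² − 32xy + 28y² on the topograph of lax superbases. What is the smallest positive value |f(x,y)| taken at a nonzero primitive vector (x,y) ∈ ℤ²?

translate: b→4 (≡-32 mod 36), so (18,-32,28)→(18,4,14)
flip: (18,4,14)→(14,-4,18)
reduced (well bottom): (14,-4,18) with a≤c, −a<b≤a
well minimum = a = 14

14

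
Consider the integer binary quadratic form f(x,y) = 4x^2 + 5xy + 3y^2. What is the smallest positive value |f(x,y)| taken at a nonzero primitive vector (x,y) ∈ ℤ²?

translate: b→-3 (≡5 mod 8), so (4,5,3)→(4,-3,2)
flip: (4,-3,2)→(2,3,4)
translate: b→-1 (≡3 mod 4), so (2,3,4)→(2,-1,3)
reduced (well bottom): (2,-1,3) with a≤c, −a<b≤a
well minimum = a = 2

2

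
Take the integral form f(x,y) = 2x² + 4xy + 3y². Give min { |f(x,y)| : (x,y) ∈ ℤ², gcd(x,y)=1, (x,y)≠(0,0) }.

translate: b→0 (≡4 mod 4), so (2,4,3)→(2,0,1)
flip: (2,0,1)→(1,0,2)
reduced (well bottom): (1,0,2) with a≤c, −a<b≤a
well minimum = a = 1

1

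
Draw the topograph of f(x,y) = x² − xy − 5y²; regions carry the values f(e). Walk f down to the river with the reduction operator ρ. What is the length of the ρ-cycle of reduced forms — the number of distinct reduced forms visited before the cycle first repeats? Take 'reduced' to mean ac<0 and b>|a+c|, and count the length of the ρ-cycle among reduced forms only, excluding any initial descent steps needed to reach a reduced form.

D = 21, ⌊√D⌋ = 4
descent: ρ → (-5,1,1)
descent: ρ → (1,3,-3)  [lands on river]
river: ρ → (-3,3,1)
ρ-cycle length = 2 (tail of 2 descent steps not counted)

2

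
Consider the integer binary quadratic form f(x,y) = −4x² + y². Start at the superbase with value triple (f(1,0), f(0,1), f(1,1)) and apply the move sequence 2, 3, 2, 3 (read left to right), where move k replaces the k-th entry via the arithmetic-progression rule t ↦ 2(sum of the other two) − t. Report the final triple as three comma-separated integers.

start (-4,1,-3) = (f(1,0),f(0,1),f(1,1))
replace slot 2: 2·((-4)+(-3)) − 1 = -15 → (-4,-15,-3)
replace slot 3: 2·((-4)+(-15)) − (-3) = -35 → (-4,-15,-35)
replace slot 2: 2·((-4)+(-35)) − (-15) = -63 → (-4,-63,-35)
replace slot 3: 2·((-4)+(-63)) − (-35) = -99 → (-4,-63,-99)

-4,-63,-99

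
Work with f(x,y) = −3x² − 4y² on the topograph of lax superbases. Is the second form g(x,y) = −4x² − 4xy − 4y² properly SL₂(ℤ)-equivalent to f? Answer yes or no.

D₁ = -48, D₂ = -48
f is negative-definite; reduce −f:
−f: reduced (well bottom): (3,0,4) with a≤c, −a<b≤a
flip sign back: reduced form of f is (-3,0,-4)
g is negative-definite; reduce −g:
−g: reduced (well bottom): (4,4,4) with a≤c, −a<b≤a
flip sign back: reduced form of g is (-4,-4,-4)
reduced forms (-3, 0, -4) vs (-4, -4, -4) ⇒ inequivalent

no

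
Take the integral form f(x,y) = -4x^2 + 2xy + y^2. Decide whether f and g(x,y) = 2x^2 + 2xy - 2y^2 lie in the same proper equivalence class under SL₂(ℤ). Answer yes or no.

D₁ = 20, D₂ = 20
river cycle of f (length 2): (1, 4, -1), (-1, 4, 1)
river cycle of g (length 2): (-2, 2, 2), (2, 2, -2)
cycles differ ⇒ inequivalent

no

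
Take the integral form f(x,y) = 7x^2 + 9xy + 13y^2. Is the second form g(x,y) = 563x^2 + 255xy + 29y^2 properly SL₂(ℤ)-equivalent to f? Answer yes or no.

D₁ = -283, D₂ = -283
f: translate: b→-5 (≡9 mod 14), so (7,9,13)→(7,-5,11)
f: reduced (well bottom): (7,-5,11) with a≤c, −a<b≤a
g: flip: (563,255,29)→(29,-255,563)
g: translate: b→-23 (≡-255 mod 58), so (29,-255,563)→(29,-23,7)
g: flip: (29,-23,7)→(7,23,29)
g: translate: b→-5 (≡23 mod 14), so (7,23,29)→(7,-5,11)
g: reduced (well bottom): (7,-5,11) with a≤c, −a<b≤a
reduced forms (7, -5, 11) vs (7, -5, 11) ⇒ equivalent

yes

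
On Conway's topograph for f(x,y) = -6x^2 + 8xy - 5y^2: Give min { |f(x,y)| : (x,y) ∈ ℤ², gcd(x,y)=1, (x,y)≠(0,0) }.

translate: b→4 (≡-8 mod 12), so (6,-8,5)→(6,4,3)
flip: (6,4,3)→(3,-4,6)
translate: b→2 (≡-4 mod 6), so (3,-4,6)→(3,2,5)
reduced (well bottom): (3,2,5) with a≤c, −a<b≤a
well minimum |f| = |-3| = 3 (negative-definite)

3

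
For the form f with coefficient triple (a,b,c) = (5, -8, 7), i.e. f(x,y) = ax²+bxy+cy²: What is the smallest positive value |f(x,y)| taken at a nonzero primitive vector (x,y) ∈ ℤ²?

translate: b→2 (≡-8 mod 10), so (5,-8,7)→(5,2,4)
flip: (5,2,4)→(4,-2,5)
reduced (well bottom): (4,-2,5) with a≤c, −a<b≤a
well minimum = a = 4

4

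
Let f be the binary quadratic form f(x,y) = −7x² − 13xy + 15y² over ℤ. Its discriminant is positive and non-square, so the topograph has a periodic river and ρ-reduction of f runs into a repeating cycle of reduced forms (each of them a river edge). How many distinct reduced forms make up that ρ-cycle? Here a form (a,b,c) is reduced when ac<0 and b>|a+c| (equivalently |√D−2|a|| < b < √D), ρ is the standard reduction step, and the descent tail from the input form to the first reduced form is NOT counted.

D = 589, ⌊√D⌋ = 24
descent: ρ → (15,13,-7)  [lands on river]
river: ρ → (-7,15,13)
river: ρ → (13,11,-9)
river: ρ → (-9,7,15)
river: ρ → (15,23,-1)
river: ρ → (-1,23,15)
river: ρ → (15,7,-9)
river: ρ → (-9,11,13)
river: ρ → (13,15,-7)
river: ρ → (-7,13,15)
river: ρ → (15,17,-5)
river: ρ → (-5,23,3)
river: ρ → (3,19,-19)
river: ρ → (-19,19,3)
river: ρ → (3,23,-5)
river: ρ → (-5,17,15)
ρ-cycle length = 16 (tail of 1 descent step not counted)

16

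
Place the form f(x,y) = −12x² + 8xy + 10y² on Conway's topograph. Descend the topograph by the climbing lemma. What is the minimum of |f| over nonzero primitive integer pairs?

river: ρ → (10,12,-10)
river: ρ → (-10,8,12)
river: ρ → (12,16,-6)
river: ρ → (-6,20,6)
river: ρ → (6,16,-12)
river: ρ → (-12,8,10)
closes: descent 0, river 6
min |a| on river = 6

6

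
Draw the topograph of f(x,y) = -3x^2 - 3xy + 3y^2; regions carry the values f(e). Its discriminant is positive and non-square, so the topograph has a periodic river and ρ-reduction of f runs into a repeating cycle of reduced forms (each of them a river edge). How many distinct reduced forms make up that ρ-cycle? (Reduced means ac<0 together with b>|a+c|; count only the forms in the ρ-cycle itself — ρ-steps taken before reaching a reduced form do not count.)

D = 45, ⌊√D⌋ = 6
descent: ρ → (3,3,-3)  [lands on river]
river: ρ → (-3,3,3)
ρ-cycle length = 2 (tail of 1 descent step not counted)

2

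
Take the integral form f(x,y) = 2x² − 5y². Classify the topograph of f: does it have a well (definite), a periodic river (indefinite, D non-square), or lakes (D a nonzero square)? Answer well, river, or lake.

D = b²−4ac = 0² − 4·2·(-5) = 40
D > 0 non-square ⇒ indefinite ⇒ periodic river

river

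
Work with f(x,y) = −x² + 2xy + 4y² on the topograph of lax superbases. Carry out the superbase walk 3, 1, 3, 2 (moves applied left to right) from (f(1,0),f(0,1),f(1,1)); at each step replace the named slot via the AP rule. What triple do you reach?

start (-1,4,5) = (f(1,0),f(0,1),f(1,1))
replace slot 3: 2·((-1)+4) − 5 = 1 → (-1,4,1)
replace slot 1: 2·(4+1) − (-1) = 11 → (11,4,1)
replace slot 3: 2·(11+4) − 1 = 29 → (11,4,29)
replace slot 2: 2·(11+29) − 4 = 76 → (11,76,29)

11,76,29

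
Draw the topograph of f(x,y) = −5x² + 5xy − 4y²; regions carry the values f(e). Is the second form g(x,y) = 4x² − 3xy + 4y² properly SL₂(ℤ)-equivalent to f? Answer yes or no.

D₁ = -55, D₂ = -55
f is negative-definite; reduce −f:
−f: translate: b→5 (≡-5 mod 10), so (5,-5,4)→(5,5,4)
−f: flip: (5,5,4)→(4,-5,5)
−f: translate: b→3 (≡-5 mod 8), so (4,-5,5)→(4,3,4)
−f: reduced (well bottom): (4,3,4) with a≤c, −a<b≤a
flip sign back: reduced form of f is (-4,-3,-4)
g: flip: (4,-3,4)→(4,3,4)
g: reduced (well bottom): (4,3,4) with a≤c, −a<b≤a
reduced forms (-4, -3, -4) vs (4, 3, 4) ⇒ inequivalent

no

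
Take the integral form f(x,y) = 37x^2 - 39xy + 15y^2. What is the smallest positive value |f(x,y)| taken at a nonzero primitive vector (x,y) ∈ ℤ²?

translate: b→35 (≡-39 mod 74), so (37,-39,15)→(37,35,13)
flip: (37,35,13)→(13,-35,37)
translate: b→-9 (≡-35 mod 26), so (13,-35,37)→(13,-9,15)
reduced (well bottom): (13,-9,15) with a≤c, −a<b≤a
well minimum = a = 13

13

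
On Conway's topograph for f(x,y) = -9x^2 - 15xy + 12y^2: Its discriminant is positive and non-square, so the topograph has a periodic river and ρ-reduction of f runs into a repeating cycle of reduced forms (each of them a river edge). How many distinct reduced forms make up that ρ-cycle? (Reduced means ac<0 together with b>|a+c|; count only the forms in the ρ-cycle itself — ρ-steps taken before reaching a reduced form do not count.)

D = 657, ⌊√D⌋ = 25
descent: ρ → (12,15,-9)  [lands on river]
river: ρ → (-9,21,6)
river: ρ → (6,15,-18)
river: ρ → (-18,21,3)
river: ρ → (3,21,-18)
river: ρ → (-18,15,6)
river: ρ → (6,21,-9)
river: ρ → (-9,15,12)
river: ρ → (12,9,-12)
river: ρ → (-12,15,9)
river: ρ → (9,21,-6)
river: ρ → (-6,15,18)
river: ρ → (18,21,-3)
river: ρ → (-3,21,18)
river: ρ → (18,15,-6)
river: ρ → (-6,21,9)
river: ρ → (9,15,-12)
river: ρ → (-12,9,12)
ρ-cycle length = 18 (tail of 1 descent step not counted)

18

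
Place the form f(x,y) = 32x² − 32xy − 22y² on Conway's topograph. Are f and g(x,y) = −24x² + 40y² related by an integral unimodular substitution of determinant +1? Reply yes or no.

D₁ = 3840, D₂ = 3840
river cycle of f (length 4): (-22, 32, 32), (32, 32, -22), (-22, 56, 8), (8, 56, -22)
river cycle of g (length 2): (-24, 48, 16), (16, 48, -24)
cycles differ ⇒ inequivalent

no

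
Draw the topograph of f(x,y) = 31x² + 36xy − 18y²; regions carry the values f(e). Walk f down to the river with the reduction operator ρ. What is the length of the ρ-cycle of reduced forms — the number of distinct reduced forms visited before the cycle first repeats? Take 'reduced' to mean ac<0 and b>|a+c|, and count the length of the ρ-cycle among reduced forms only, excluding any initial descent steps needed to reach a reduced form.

D = 3528, ⌊√D⌋ = 59
river: ρ → (-18,36,31)
river: ρ → (31,26,-23)
river: ρ → (-23,20,34)
river: ρ → (34,48,-9)
river: ρ → (-9,42,49)
river: ρ → (49,56,-2)
river: ρ → (-2,56,49)
river: ρ → (49,42,-9)
river: ρ → (-9,48,34)
river: ρ → (34,20,-23)
river: ρ → (-23,26,31)
river: ρ → (31,36,-18)
ρ-cycle length = 12 (tail of 0 descent steps not counted)

12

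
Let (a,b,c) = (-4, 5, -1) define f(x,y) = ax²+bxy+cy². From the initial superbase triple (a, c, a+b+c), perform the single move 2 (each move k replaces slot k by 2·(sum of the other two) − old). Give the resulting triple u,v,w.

start (-4,-1,0) = (f(1,0),f(0,1),f(1,1))
replace slot 2: 2·((-4)+0) − (-1) = -7 → (-4,-7,0)

-4,-7,0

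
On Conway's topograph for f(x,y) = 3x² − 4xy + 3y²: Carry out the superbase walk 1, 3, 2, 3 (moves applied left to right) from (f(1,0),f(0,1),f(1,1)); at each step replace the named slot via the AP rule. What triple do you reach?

start (3,3,2) = (f(1,0),f(0,1),f(1,1))
replace slot 1: 2·(3+2) − 3 = 7 → (7,3,2)
replace slot 3: 2·(7+3) − 2 = 18 → (7,3,18)
replace slot 2: 2·(7+18) − 3 = 47 → (7,47,18)
replace slot 3: 2·(7+47) − 18 = 90 → (7,47,90)

7,47,90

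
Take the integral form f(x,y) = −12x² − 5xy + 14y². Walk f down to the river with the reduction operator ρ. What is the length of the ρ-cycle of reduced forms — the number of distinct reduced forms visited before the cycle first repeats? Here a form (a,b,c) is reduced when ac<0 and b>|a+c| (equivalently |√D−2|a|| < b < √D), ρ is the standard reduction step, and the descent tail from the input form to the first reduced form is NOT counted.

D = 697, ⌊√D⌋ = 26
descent: ρ → (14,5,-12)  [lands on river]
river: ρ → (-12,19,7)
river: ρ → (7,23,-6)
river: ρ → (-6,25,3)
river: ρ → (3,23,-14)
river: ρ → (-14,5,12)
river: ρ → (12,19,-7)
river: ρ → (-7,23,6)
river: ρ → (6,25,-3)
river: ρ → (-3,23,14)
ρ-cycle length = 10 (tail of 1 descent step not counted)

10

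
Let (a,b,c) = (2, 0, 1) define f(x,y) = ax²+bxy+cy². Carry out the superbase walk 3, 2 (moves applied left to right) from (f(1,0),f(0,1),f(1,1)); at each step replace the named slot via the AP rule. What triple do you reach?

start (2,1,3) = (f(1,0),f(0,1),f(1,1))
replace slot 3: 2·(2+1) − 3 = 3 → (2,1,3)
replace slot 2: 2·(2+3) − 1 = 9 → (2,9,3)

2,9,3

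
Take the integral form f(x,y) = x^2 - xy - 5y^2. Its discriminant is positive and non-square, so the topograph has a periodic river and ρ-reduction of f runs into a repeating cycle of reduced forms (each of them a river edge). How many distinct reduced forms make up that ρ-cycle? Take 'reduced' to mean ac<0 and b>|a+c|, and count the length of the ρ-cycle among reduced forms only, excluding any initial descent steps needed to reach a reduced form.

D = 21, ⌊√D⌋ = 4
descent: ρ → (-5,1,1)
descent: ρ → (1,3,-3)  [lands on river]
river: ρ → (-3,3,1)
ρ-cycle length = 2 (tail of 2 descent steps not counted)

2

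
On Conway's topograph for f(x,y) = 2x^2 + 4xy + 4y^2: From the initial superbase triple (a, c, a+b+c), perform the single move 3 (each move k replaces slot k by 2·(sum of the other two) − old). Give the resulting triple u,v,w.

start (2,4,10) = (f(1,0),f(0,1),f(1,1))
replace slot 3: 2·(2+4) − 10 = 2 → (2,4,2)

2,4,2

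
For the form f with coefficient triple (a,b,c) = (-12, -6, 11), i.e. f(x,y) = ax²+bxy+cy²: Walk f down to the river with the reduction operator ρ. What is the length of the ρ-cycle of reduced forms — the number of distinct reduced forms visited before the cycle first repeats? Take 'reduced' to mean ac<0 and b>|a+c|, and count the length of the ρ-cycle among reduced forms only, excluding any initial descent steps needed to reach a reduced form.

D = 564, ⌊√D⌋ = 23
descent: ρ → (11,6,-12)  [lands on river]
river: ρ → (-12,18,5)
river: ρ → (5,22,-4)
river: ρ → (-4,18,15)
river: ρ → (15,12,-7)
river: ρ → (-7,16,11)
ρ-cycle length = 6 (tail of 1 descent step not counted)

6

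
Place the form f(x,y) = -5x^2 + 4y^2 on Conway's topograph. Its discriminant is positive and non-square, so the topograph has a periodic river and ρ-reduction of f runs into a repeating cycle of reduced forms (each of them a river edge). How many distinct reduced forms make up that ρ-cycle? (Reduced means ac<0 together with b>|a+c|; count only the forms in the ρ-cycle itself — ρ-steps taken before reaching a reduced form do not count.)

D = 80, ⌊√D⌋ = 8
descent: ρ → (4,8,-1)  [lands on river]
river: ρ → (-1,8,4)
ρ-cycle length = 2 (tail of 1 descent step not counted)

2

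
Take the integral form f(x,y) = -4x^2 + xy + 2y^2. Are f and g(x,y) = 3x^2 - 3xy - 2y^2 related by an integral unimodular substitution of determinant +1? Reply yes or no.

D₁ = 33, D₂ = 33
river cycle of f (length 4): (2, 3, -3), (-3, 3, 2), (2, 5, -1), (-1, 5, 2)
river cycle of g (length 4): (-2, 3, 3), (3, 3, -2), (-2, 5, 1), (1, 5, -2)
cycles differ ⇒ inequivalent

no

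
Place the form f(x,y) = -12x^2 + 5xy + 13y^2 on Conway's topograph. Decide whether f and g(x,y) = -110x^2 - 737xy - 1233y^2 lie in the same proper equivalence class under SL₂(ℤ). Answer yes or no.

D₁ = 649, D₂ = 649
river cycle of f (length 34): (13, 21, -4), (-4, 19, 18), (18, 17, -5), (-5, 23, 6), (6, 25, -1), (-1, 25, 6), (6, 23, -5), (-5, 17, 18), (18, 19, -4), (-4, 21, 13), … (24 more)
river cycle of g (length 34): (-12, 5, 13), (13, 21, -4), (-4, 19, 18), (18, 17, -5), (-5, 23, 6), (6, 25, -1), (-1, 25, 6), (6, 23, -5), (-5, 17, 18), (18, 19, -4), … (24 more)
cycles coincide ⇒ equivalent

yes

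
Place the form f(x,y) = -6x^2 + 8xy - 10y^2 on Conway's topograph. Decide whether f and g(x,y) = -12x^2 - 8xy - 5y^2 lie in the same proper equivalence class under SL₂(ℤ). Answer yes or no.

D₁ = -176, D₂ = -176
f is negative-definite; reduce −f:
−f: translate: b→4 (≡-8 mod 12), so (6,-8,10)→(6,4,8)
−f: reduced (well bottom): (6,4,8) with a≤c, −a<b≤a
flip sign back: reduced form of f is (-6,-4,-8)
g is negative-definite; reduce −g:
−g: flip: (12,8,5)→(5,-8,12)
−g: translate: b→2 (≡-8 mod 10), so (5,-8,12)→(5,2,9)
−g: reduced (well bottom): (5,2,9) with a≤c, −a<b≤a
flip sign back: reduced form of g is (-5,-2,-9)
reduced forms (-6, -4, -8) vs (-5, -2, -9) ⇒ inequivalent

no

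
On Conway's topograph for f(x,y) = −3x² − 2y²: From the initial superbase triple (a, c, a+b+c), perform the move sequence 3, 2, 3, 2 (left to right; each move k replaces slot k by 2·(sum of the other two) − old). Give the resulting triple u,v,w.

start (-3,-2,-5) = (f(1,0),f(0,1),f(1,1))
replace slot 3: 2·((-3)+(-2)) − (-5) = -5 → (-3,-2,-5)
replace slot 2: 2·((-3)+(-5)) − (-2) = -14 → (-3,-14,-5)
replace slot 3: 2·((-3)+(-14)) − (-5) = -29 → (-3,-14,-29)
replace slot 2: 2·((-3)+(-29)) − (-14) = -50 → (-3,-50,-29)

-3,-50,-29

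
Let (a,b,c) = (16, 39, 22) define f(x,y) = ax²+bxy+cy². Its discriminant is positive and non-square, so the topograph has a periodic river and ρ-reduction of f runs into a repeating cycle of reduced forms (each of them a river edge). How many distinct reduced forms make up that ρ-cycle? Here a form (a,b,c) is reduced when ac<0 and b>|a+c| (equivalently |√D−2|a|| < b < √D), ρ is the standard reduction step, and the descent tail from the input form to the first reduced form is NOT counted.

D = 113, ⌊√D⌋ = 10
descent: ρ → (22,5,-1)
descent: ρ → (-1,9,8)  [lands on river]
river: ρ → (8,7,-2)
river: ρ → (-2,9,4)
river: ρ → (4,7,-4)
river: ρ → (-4,9,2)
river: ρ → (2,7,-8)
river: ρ → (-8,9,1)
river: ρ → (1,9,-8)
river: ρ → (-8,7,2)
river: ρ → (2,9,-4)
river: ρ → (-4,7,4)
river: ρ → (4,9,-2)
river: ρ → (-2,7,8)
river: ρ → (8,9,-1)
ρ-cycle length = 14 (tail of 2 descent steps not counted)

14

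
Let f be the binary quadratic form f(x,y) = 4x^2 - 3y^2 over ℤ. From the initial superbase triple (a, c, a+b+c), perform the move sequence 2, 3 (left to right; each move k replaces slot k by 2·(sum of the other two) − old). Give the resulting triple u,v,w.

start (4,-3,1) = (f(1,0),f(0,1),f(1,1))
replace slot 2: 2·(4+1) − (-3) = 13 → (4,13,1)
replace slot 3: 2·(4+13) − 1 = 33 → (4,13,33)

4,13,33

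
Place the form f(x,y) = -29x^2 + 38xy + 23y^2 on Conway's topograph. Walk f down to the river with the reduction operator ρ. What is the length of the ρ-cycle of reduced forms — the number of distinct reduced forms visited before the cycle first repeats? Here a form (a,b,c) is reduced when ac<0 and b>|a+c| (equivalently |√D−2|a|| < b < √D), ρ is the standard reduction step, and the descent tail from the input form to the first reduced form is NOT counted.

D = 4112, ⌊√D⌋ = 64
river: ρ → (23,54,-13)
river: ρ → (-13,50,31)
river: ρ → (31,12,-32)
river: ρ → (-32,52,11)
river: ρ → (11,58,-17)
river: ρ → (-17,44,32)
river: ρ → (32,20,-29)
river: ρ → (-29,38,23)
ρ-cycle length = 8 (tail of 0 descent steps not counted)

8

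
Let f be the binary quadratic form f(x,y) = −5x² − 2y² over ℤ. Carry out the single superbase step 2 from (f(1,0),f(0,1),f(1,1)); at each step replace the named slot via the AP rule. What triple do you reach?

start (-5,-2,-7) = (f(1,0),f(0,1),f(1,1))
replace slot 2: 2·((-5)+(-7)) − (-2) = -22 → (-5,-22,-7)

-5,-22,-7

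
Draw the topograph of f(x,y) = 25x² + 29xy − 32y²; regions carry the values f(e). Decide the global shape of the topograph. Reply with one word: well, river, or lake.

D = b²−4ac = 29² − 4·25·(-32) = 4041
D > 0 non-square ⇒ indefinite ⇒ periodic river

river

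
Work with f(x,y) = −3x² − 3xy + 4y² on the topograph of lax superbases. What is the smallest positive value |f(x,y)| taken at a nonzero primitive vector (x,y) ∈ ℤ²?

descent: ρ → (4,3,-3)  [lands on river]
river: ρ → (-3,3,4)
river: ρ → (4,5,-2)
river: ρ → (-2,7,1)
river: ρ → (1,7,-2)
river: ρ → (-2,5,4)
closes: descent 1, river 6
min |a| on river = 1

1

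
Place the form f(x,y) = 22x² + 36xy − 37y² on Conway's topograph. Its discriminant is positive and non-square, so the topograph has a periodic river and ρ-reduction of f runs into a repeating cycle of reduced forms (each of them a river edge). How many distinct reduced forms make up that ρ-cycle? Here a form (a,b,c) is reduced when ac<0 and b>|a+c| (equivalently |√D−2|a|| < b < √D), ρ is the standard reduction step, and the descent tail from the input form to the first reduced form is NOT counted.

D = 4552, ⌊√D⌋ = 67
river: ρ → (-37,38,21)
river: ρ → (21,46,-29)
river: ρ → (-29,12,38)
river: ρ → (38,64,-3)
river: ρ → (-3,62,59)
river: ρ → (59,56,-6)
river: ρ → (-6,64,19)
river: ρ → (19,50,-27)
river: ρ → (-27,58,11)
river: ρ → (11,52,-42)
river: ρ → (-42,32,21)
river: ρ → (21,52,-22)
river: ρ → (-22,36,37)
river: ρ → (37,38,-21)
river: ρ → (-21,46,29)
river: ρ → (29,12,-38)
river: ρ → (-38,64,3)
river: ρ → (3,62,-59)
river: ρ → (-59,56,6)
river: ρ → (6,64,-19)
river: ρ → (-19,50,27)
river: ρ → (27,58,-11)
river: ρ → (-11,52,42)
river: ρ → (42,32,-21)
river: ρ → (-21,52,22)
river: ρ → (22,36,-37)
ρ-cycle length = 26 (tail of 0 descent steps not counted)

26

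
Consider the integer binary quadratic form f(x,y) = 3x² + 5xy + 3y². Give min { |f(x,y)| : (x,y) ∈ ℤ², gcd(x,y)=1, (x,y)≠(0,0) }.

translate: b→-1 (≡5 mod 6), so (3,5,3)→(3,-1,1)
flip: (3,-1,1)→(1,1,3)
reduced (well bottom): (1,1,3) with a≤c, −a<b≤a
well minimum = a = 1

1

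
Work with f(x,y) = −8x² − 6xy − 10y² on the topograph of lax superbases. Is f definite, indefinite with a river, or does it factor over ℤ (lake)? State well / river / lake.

D = b²−4ac = (-6)² − 4·(-8)·(-10) = -284
D < 0 ⇒ definite ⇒ every region one sign ⇒ single well

well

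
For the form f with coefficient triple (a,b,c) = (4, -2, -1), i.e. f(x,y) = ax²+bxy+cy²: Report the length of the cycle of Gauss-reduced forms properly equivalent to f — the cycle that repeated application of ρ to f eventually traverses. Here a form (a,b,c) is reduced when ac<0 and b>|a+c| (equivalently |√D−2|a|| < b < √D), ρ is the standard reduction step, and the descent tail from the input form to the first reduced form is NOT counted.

D = 20, ⌊√D⌋ = 4
descent: ρ → (-1,4,1)  [lands on river]
river: ρ → (1,4,-1)
ρ-cycle length = 2 (tail of 1 descent step not counted)

2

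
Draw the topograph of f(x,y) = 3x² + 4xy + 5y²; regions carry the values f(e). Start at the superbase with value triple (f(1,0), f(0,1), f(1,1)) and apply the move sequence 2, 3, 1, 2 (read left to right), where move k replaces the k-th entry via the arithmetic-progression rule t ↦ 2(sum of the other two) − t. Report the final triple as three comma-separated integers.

start (3,5,12) = (f(1,0),f(0,1),f(1,1))
replace slot 2: 2·(3+12) − 5 = 25 → (3,25,12)
replace slot 3: 2·(3+25) − 12 = 44 → (3,25,44)
replace slot 1: 2·(25+44) − 3 = 135 → (135,25,44)
replace slot 2: 2·(135+44) − 25 = 333 → (135,333,44)

135,333,44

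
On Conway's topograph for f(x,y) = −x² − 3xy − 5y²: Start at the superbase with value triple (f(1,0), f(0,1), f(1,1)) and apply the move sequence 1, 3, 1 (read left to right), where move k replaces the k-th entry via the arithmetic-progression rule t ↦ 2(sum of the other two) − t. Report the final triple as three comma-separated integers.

start (-1,-5,-9) = (f(1,0),f(0,1),f(1,1))
replace slot 1: 2·((-5)+(-9)) − (-1) = -27 → (-27,-5,-9)
replace slot 3: 2·((-27)+(-5)) − (-9) = -55 → (-27,-5,-55)
replace slot 1: 2·((-5)+(-55)) − (-27) = -93 → (-93,-5,-55)

-93,-5,-55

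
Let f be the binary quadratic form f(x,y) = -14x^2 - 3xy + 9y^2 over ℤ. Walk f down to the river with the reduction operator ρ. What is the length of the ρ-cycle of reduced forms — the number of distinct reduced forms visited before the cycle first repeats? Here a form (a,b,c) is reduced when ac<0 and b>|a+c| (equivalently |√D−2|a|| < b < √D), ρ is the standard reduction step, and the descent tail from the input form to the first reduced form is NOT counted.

D = 513, ⌊√D⌋ = 22
descent: ρ → (9,21,-2)  [lands on river]
river: ρ → (-2,19,19)
river: ρ → (19,19,-2)
river: ρ → (-2,21,9)
river: ρ → (9,15,-8)
river: ρ → (-8,17,7)
river: ρ → (7,11,-14)
river: ρ → (-14,17,4)
river: ρ → (4,15,-18)
river: ρ → (-18,21,1)
river: ρ → (1,21,-18)
river: ρ → (-18,15,4)
river: ρ → (4,17,-14)
river: ρ → (-14,11,7)
river: ρ → (7,17,-8)
river: ρ → (-8,15,9)
ρ-cycle length = 16 (tail of 1 descent step not counted)

16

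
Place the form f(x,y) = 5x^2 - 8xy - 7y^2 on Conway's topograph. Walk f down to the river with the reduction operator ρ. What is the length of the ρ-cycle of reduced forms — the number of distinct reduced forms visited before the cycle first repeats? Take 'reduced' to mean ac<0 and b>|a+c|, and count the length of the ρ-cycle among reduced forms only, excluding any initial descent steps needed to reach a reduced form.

D = 204, ⌊√D⌋ = 14
descent: ρ → (-7,8,5)  [lands on river]
river: ρ → (5,12,-3)
river: ρ → (-3,12,5)
river: ρ → (5,8,-7)
river: ρ → (-7,6,6)
river: ρ → (6,6,-7)
ρ-cycle length = 6 (tail of 1 descent step not counted)

6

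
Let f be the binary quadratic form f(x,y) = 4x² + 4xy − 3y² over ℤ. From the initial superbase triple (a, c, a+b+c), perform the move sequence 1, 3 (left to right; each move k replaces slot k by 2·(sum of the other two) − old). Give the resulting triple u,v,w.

start (4,-3,5) = (f(1,0),f(0,1),f(1,1))
replace slot 1: 2·((-3)+5) − 4 = 0 → (0,-3,5)
replace slot 3: 2·(0+(-3)) − 5 = -11 → (0,-3,-11)

0,-3,-11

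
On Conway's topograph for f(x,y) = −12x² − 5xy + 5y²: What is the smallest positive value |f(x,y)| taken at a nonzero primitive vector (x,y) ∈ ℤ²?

descent: ρ → (5,15,-2)  [lands on river]
river: ρ → (-2,13,12)
river: ρ → (12,11,-3)
river: ρ → (-3,13,8)
river: ρ → (8,3,-8)
river: ρ → (-8,13,3)
river: ρ → (3,11,-12)
river: ρ → (-12,13,2)
river: ρ → (2,15,-5)
river: ρ → (-5,15,2)
river: ρ → (2,13,-12)
river: ρ → (-12,11,3)
river: ρ → (3,13,-8)
river: ρ → (-8,3,8)
river: ρ → (8,13,-3)
river: ρ → (-3,11,12)
river: ρ → (12,13,-2)
river: ρ → (-2,15,5)
closes: descent 1, river 18
min |a| on river = 2

2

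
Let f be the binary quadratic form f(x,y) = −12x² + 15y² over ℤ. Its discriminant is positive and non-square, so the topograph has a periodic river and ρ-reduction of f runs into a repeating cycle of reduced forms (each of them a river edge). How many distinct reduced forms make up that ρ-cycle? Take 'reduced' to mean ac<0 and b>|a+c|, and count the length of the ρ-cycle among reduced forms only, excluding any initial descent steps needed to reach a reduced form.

D = 720, ⌊√D⌋ = 26
descent: ρ → (15,0,-12)
descent: ρ → (-12,24,3)  [lands on river]
river: ρ → (3,24,-12)
ρ-cycle length = 2 (tail of 2 descent steps not counted)

2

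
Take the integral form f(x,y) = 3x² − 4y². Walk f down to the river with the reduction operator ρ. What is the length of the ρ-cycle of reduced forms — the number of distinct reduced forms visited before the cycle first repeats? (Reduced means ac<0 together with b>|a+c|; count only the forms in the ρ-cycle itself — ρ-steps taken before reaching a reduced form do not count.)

D = 48, ⌊√D⌋ = 6
descent: ρ → (-4,0,3)
descent: ρ → (3,6,-1)  [lands on river]
river: ρ → (-1,6,3)
ρ-cycle length = 2 (tail of 2 descent steps not counted)

2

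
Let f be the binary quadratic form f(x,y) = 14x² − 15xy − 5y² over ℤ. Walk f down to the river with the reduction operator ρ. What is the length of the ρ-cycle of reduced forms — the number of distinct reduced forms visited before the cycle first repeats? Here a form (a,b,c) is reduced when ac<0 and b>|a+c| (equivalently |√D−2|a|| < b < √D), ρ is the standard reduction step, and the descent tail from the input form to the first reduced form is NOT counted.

D = 505, ⌊√D⌋ = 22
descent: ρ → (-5,15,14)  [lands on river]
river: ρ → (14,13,-6)
river: ρ → (-6,11,16)
river: ρ → (16,21,-1)
river: ρ → (-1,21,16)
river: ρ → (16,11,-6)
river: ρ → (-6,13,14)
river: ρ → (14,15,-5)
ρ-cycle length = 8 (tail of 1 descent step not counted)

8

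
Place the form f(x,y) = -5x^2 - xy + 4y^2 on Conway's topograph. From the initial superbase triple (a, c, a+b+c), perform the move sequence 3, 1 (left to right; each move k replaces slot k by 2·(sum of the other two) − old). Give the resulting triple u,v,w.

start (-5,4,-2) = (f(1,0),f(0,1),f(1,1))
replace slot 3: 2·((-5)+4) − (-2) = 0 → (-5,4,0)
replace slot 1: 2·(4+0) − (-5) = 13 → (13,4,0)

13,4,0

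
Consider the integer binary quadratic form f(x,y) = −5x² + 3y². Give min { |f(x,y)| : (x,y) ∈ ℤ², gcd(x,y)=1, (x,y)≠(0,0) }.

descent: ρ → (3,6,-2)  [lands on river]
river: ρ → (-2,6,3)
closes: descent 1, river 2
min |a| on river = 2

2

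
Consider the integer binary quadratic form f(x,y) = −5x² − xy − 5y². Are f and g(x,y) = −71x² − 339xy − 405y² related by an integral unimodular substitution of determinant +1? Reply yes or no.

D₁ = -99, D₂ = -99
f is negative-definite; reduce −f:
−f: reduced (well bottom): (5,1,5) with a≤c, −a<b≤a
flip sign back: reduced form of f is (-5,-1,-5)
g is negative-definite; reduce −g:
−g: translate: b→55 (≡339 mod 142), so (71,339,405)→(71,55,11)
−g: flip: (71,55,11)→(11,-55,71)
−g: translate: b→11 (≡-55 mod 22), so (11,-55,71)→(11,11,5)
−g: flip: (11,11,5)→(5,-11,11)
−g: translate: b→-1 (≡-11 mod 10), so (5,-11,11)→(5,-1,5)
−g: flip: (5,-1,5)→(5,1,5)
−g: reduced (well bottom): (5,1,5) with a≤c, −a<b≤a
flip sign back: reduced form of g is (-5,-1,-5)
reduced forms (-5, -1, -5) vs (-5, -1, -5) ⇒ equivalent

yes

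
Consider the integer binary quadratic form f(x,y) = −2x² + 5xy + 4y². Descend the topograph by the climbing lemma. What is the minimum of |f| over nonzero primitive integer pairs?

river: ρ → (4,3,-3)
river: ρ → (-3,3,4)
river: ρ → (4,5,-2)
river: ρ → (-2,7,1)
river: ρ → (1,7,-2)
river: ρ → (-2,5,4)
closes: descent 0, river 6
min |a| on river = 1

1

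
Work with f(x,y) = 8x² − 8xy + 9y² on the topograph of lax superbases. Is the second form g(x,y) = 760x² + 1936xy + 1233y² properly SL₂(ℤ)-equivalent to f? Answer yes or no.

D₁ = -224, D₂ = -224
f: translate: b→8 (≡-8 mod 16), so (8,-8,9)→(8,8,9)
f: reduced (well bottom): (8,8,9) with a≤c, −a<b≤a
g: translate: b→416 (≡1936 mod 1520), so (760,1936,1233)→(760,416,57)
g: flip: (760,416,57)→(57,-416,760)
g: translate: b→40 (≡-416 mod 114), so (57,-416,760)→(57,40,8)
g: flip: (57,40,8)→(8,-40,57)
g: translate: b→8 (≡-40 mod 16), so (8,-40,57)→(8,8,9)
g: reduced (well bottom): (8,8,9) with a≤c, −a<b≤a
reduced forms (8, 8, 9) vs (8, 8, 9) ⇒ equivalent

yes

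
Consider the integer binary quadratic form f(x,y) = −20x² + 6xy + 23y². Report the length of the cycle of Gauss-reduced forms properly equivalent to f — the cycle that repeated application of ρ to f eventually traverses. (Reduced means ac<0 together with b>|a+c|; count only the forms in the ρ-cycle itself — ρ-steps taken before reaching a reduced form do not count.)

D = 1876, ⌊√D⌋ = 43
river: ρ → (23,40,-3)
river: ρ → (-3,38,36)
river: ρ → (36,34,-5)
river: ρ → (-5,36,29)
river: ρ → (29,22,-12)
river: ρ → (-12,26,25)
river: ρ → (25,24,-13)
river: ρ → (-13,28,21)
river: ρ → (21,14,-20)
river: ρ → (-20,26,15)
river: ρ → (15,34,-12)
river: ρ → (-12,38,9)
river: ρ → (9,34,-20)
river: ρ → (-20,6,23)
ρ-cycle length = 14 (tail of 0 descent steps not counted)

14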